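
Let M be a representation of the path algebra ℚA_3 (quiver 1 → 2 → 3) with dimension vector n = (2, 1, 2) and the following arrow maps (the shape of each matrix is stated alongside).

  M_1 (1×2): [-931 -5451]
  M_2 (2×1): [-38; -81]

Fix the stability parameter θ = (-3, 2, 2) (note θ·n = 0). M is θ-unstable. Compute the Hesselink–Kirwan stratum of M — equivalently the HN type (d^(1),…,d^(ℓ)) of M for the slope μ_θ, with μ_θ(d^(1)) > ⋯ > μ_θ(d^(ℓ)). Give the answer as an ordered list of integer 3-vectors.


Barcode: M ≅ I[1,1], I[1,3], I[3,3]. HN layers by μ_θ (2 steps, strictly decreasing):
  μ^(1)=2; μ^(2)=-3

((0, 1, 2); (2, 0, 0))


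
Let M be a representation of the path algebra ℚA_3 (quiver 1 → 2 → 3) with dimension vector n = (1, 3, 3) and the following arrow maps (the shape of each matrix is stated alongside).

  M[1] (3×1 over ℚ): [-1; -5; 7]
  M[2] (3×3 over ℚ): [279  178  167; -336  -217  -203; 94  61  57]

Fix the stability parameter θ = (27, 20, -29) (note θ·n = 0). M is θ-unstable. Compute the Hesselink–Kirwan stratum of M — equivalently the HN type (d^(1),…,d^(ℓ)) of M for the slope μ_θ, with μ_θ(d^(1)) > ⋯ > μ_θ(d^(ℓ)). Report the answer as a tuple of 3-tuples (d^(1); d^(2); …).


Barcode: M ≅ I[1,2], I[2,3]^2, I[3,3]. HN layers by μ_θ (3 steps, strictly decreasing):
  μ^(1)=47/2; μ^(2)=-9/2; μ^(3)=-29

((1, 1, 0); (0, 2, 2); (0, 0, 1))


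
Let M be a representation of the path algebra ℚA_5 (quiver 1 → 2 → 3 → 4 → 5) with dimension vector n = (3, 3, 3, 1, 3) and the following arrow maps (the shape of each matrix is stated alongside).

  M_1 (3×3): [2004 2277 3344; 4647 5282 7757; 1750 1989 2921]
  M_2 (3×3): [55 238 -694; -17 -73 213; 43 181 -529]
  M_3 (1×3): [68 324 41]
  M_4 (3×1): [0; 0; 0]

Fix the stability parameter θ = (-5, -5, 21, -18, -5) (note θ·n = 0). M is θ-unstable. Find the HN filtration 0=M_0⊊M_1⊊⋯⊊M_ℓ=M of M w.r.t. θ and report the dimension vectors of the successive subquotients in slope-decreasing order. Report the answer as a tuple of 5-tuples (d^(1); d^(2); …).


Interval decomposition of M: I[1,2], I[1,3], I[1,4], I[3,3], I[5,5]^3.
HN type (ℓ=3): μ^(1)=21; μ^(2)=3/2; μ^(3)=-5

((0, 0, 2, 0, 0); (0, 0, 1, 1, 0); (3, 3, 0, 0, 3))


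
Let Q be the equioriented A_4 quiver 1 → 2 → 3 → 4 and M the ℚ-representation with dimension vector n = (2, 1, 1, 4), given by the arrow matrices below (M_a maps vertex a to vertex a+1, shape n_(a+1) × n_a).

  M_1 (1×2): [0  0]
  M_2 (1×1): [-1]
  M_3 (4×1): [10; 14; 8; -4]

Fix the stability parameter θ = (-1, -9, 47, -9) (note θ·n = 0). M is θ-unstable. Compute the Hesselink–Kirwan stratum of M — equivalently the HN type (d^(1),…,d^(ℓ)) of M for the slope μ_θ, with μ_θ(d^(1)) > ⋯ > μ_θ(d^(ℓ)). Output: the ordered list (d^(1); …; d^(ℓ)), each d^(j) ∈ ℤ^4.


Barcode: M ≅ I[1,1]^2, I[2,4], I[4,4]^3. HN layers by μ_θ (3 steps, strictly decreasing):
  μ^(1)=19; μ^(2)=-1; μ^(3)=-9

((0, 0, 1, 1); (2, 0, 0, 0); (0, 1, 0, 3))


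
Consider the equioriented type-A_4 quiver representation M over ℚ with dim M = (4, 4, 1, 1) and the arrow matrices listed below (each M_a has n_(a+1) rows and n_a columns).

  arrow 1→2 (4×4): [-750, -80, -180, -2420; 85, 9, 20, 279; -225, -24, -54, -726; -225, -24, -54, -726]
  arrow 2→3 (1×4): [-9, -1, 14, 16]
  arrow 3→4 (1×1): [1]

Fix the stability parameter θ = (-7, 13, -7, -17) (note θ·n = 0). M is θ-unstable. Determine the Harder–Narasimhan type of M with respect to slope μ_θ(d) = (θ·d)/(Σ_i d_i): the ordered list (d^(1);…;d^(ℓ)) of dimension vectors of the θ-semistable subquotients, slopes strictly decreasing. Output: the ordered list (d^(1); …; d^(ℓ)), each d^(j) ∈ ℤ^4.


Barcode: M ≅ I[1,1]^2, I[1,2], I[1,4], I[2,2]^2. HN layers by μ_θ (3 steps, strictly decreasing):
  μ^(1)=13; μ^(2)=-11/3; μ^(3)=-7

((0, 3, 0, 0); (0, 1, 1, 1); (4, 0, 0, 0))


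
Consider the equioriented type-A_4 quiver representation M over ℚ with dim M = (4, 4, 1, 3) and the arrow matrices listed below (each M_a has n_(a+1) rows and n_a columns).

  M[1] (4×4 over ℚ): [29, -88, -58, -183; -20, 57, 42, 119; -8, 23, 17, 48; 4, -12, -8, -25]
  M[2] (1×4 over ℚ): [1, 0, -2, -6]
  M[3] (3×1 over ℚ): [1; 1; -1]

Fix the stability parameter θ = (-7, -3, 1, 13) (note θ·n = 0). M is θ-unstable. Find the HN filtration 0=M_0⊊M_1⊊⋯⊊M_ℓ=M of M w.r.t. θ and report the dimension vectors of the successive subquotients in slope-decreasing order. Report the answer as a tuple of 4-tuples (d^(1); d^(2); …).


Via rank(M_{q-1}∘⋯∘M_p): M ≅ I[1,2]^3, I[1,4], I[4,4]^2.
μ_θ-semistable layers: μ^(1)=13; μ^(2)=1; μ^(3)=-3; μ^(4)=-7

((0, 0, 0, 3); (0, 0, 1, 0); (0, 4, 0, 0); (4, 0, 0, 0))


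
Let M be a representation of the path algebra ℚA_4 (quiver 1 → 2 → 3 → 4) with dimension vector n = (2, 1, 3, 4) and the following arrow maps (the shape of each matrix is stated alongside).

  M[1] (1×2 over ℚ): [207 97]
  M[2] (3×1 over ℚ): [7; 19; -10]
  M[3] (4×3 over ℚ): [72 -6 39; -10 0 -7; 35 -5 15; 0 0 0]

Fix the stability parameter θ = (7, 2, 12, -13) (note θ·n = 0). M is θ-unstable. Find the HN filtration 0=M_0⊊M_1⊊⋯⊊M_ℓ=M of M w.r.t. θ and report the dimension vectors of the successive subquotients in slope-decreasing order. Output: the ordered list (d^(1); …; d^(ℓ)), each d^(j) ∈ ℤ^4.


Barcode: M ≅ I[1,1], I[1,3], I[3,4]^2, I[4,4]^2. HN layers by μ_θ (5 steps, strictly decreasing):
  μ^(1)=12; μ^(2)=7; μ^(3)=9/2; μ^(4)=-1/2; μ^(5)=-13

((0, 0, 1, 0); (1, 0, 0, 0); (1, 1, 0, 0); (0, 0, 2, 2); (0, 0, 0, 2))


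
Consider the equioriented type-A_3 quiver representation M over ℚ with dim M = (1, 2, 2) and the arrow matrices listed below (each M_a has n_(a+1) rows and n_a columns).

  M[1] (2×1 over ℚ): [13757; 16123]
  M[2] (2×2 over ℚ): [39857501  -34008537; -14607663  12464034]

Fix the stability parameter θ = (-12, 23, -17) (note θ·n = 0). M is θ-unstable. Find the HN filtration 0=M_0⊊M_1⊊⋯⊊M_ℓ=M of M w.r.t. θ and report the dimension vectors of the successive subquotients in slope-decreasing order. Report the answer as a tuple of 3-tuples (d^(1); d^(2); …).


Via rank(M_{q-1}∘⋯∘M_p): M ≅ I[1,3], I[2,3].
μ_θ-semistable layers: μ^(1)=3; μ^(2)=-12

((0, 2, 2); (1, 0, 0))


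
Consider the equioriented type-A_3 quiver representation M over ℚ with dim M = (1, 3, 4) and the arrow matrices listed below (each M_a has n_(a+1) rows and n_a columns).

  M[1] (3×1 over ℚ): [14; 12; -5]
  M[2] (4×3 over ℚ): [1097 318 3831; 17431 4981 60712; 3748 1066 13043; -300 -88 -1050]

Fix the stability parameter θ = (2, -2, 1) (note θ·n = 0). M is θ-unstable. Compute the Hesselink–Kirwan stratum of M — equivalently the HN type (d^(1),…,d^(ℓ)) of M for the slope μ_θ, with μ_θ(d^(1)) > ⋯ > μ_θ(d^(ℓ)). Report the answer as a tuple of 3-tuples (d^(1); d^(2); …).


Barcode: M ≅ I[1,3], I[2,3]^2, I[3,3]. HN layers by μ_θ (3 steps, strictly decreasing):
  μ^(1)=1; μ^(2)=0; μ^(3)=-2

((0, 0, 4); (1, 1, 0); (0, 2, 0))


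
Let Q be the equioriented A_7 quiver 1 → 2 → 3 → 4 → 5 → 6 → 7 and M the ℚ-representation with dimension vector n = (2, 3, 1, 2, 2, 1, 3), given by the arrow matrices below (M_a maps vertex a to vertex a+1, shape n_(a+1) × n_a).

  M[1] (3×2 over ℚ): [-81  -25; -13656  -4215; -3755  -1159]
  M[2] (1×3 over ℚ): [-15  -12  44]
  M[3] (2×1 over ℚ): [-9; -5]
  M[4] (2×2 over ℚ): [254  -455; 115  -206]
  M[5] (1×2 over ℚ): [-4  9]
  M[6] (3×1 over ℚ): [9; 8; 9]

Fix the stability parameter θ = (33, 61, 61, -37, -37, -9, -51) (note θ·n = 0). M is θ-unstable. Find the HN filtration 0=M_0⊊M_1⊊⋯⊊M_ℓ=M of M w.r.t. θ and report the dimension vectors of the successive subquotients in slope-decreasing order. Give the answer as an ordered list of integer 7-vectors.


Interval decomposition of M: I[1,2], I[1,7], I[2,2], I[4,5], I[7,7]^2.
HN type (ℓ=5): μ^(1)=61; μ^(2)=33; μ^(3)=3; μ^(4)=-37; μ^(5)=-51

((0, 2, 0, 0, 0, 0, 0); (1, 0, 0, 0, 0, 0, 0); (1, 1, 1, 1, 1, 1, 1); (0, 0, 0, 1, 1, 0, 0); (0, 0, 0, 0, 0, 0, 2))


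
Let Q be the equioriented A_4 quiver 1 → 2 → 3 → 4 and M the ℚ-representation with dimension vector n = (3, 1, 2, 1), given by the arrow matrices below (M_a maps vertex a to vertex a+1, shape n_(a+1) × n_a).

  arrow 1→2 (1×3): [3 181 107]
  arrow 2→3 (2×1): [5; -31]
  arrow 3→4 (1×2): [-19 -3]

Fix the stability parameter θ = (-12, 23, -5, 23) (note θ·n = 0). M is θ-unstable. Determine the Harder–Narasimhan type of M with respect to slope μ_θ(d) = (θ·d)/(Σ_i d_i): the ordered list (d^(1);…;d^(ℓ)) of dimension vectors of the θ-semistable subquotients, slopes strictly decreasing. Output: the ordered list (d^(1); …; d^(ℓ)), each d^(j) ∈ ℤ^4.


Via rank(M_{q-1}∘⋯∘M_p): M ≅ I[1,1]^2, I[1,4], I[3,3].
μ_θ-semistable layers: μ^(1)=23; μ^(2)=9; μ^(3)=-5; μ^(4)=-12

((0, 0, 0, 1); (0, 1, 1, 0); (0, 0, 1, 0); (3, 0, 0, 0))


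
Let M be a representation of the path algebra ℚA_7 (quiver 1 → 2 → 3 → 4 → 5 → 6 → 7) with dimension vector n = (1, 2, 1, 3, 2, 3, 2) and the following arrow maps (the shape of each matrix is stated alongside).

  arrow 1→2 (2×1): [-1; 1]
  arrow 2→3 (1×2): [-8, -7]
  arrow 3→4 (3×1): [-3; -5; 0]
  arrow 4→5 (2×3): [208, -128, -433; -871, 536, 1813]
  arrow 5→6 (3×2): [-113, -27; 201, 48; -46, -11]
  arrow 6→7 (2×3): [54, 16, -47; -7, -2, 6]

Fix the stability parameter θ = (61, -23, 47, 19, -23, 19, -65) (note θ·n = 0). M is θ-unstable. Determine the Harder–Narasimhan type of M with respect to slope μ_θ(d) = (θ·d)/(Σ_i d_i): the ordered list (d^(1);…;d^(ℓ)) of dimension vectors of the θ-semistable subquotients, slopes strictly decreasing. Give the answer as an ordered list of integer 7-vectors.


Interval decomposition of M: I[1,7], I[2,2], I[4,4], I[4,7], I[6,6].
HN type (ℓ=4): μ^(1)=19; μ^(2)=5; μ^(3)=-25/2; μ^(4)=-23

((0, 0, 0, 1, 0, 1, 0); (1, 1, 1, 1, 1, 1, 1); (0, 0, 0, 1, 1, 1, 1); (0, 1, 0, 0, 0, 0, 0))


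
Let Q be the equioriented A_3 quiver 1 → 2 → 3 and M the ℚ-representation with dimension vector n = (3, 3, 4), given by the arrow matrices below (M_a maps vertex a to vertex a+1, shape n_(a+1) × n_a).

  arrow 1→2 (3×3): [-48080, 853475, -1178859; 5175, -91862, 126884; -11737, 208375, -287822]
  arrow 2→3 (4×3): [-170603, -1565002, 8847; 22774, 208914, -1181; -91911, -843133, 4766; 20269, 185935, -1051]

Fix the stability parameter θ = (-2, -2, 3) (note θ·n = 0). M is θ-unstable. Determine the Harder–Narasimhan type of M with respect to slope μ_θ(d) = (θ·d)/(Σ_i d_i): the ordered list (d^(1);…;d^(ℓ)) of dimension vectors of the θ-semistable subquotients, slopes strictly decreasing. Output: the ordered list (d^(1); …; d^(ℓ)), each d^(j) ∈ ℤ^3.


Via rank(M_{q-1}∘⋯∘M_p): M ≅ I[1,3]^3, I[3,3].
μ_θ-semistable layers: μ^(1)=3; μ^(2)=-2

((0, 0, 4); (3, 3, 0))


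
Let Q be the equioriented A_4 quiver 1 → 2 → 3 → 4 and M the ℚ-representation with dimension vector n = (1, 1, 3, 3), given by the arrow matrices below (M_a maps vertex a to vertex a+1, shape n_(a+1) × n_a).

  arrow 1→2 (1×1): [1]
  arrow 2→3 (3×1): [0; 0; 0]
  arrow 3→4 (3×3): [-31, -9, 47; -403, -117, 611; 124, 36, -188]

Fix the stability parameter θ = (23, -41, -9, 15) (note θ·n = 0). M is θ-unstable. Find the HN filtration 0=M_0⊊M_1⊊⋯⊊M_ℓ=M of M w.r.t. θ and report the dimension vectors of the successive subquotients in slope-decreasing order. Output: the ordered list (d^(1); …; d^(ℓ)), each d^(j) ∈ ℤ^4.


Via rank(M_{q-1}∘⋯∘M_p): M ≅ I[1,2], I[3,3]^2, I[3,4], I[4,4]^2.
μ_θ-semistable layers: μ^(1)=15; μ^(2)=-9

((0, 0, 0, 3); (1, 1, 3, 0))


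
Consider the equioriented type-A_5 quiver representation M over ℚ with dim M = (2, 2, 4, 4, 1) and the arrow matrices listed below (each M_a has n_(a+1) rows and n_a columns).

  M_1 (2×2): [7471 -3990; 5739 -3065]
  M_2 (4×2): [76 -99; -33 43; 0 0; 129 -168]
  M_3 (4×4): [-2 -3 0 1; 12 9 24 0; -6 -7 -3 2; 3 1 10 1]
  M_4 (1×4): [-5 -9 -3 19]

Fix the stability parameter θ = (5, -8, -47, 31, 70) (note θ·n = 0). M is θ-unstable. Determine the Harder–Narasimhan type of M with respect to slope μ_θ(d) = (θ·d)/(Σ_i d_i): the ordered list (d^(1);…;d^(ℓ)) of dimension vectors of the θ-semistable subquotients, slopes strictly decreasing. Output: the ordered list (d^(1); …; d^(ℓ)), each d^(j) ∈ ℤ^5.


Interval decomposition of M: I[1,4], I[1,5], I[3,4]^2.
HN type (ℓ=4): μ^(1)=70; μ^(2)=31; μ^(3)=-50/3; μ^(4)=-47

((0, 0, 0, 0, 1); (0, 0, 0, 4, 0); (2, 2, 2, 0, 0); (0, 0, 2, 0, 0))


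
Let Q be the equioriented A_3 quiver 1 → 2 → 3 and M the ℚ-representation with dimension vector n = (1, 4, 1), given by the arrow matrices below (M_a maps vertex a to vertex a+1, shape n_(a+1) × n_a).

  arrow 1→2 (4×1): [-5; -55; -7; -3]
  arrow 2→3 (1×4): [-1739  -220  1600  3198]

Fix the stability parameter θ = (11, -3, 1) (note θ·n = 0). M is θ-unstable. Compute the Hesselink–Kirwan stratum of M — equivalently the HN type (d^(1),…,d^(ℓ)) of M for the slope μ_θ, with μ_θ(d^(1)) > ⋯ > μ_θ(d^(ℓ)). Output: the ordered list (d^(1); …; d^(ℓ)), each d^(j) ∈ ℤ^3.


Barcode: M ≅ I[1,3], I[2,2]^3. HN layers by μ_θ (2 steps, strictly decreasing):
  μ^(1)=3; μ^(2)=-3

((1, 1, 1); (0, 3, 0))


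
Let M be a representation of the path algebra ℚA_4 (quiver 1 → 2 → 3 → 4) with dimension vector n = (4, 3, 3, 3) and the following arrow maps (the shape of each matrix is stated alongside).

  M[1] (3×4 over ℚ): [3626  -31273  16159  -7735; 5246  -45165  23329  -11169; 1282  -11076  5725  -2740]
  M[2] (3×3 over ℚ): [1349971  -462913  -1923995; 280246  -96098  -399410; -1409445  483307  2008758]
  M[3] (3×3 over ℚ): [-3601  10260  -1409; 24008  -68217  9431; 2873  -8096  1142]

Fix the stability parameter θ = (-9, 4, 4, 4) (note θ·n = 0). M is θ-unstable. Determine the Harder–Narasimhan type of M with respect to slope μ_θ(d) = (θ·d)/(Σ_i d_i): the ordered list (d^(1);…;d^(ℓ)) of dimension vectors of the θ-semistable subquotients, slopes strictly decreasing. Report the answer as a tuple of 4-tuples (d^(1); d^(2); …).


Interval decomposition of M: I[1,1], I[1,2], I[1,4]^2, I[3,4].
HN type (ℓ=2): μ^(1)=4; μ^(2)=-9

((0, 3, 3, 3); (4, 0, 0, 0))


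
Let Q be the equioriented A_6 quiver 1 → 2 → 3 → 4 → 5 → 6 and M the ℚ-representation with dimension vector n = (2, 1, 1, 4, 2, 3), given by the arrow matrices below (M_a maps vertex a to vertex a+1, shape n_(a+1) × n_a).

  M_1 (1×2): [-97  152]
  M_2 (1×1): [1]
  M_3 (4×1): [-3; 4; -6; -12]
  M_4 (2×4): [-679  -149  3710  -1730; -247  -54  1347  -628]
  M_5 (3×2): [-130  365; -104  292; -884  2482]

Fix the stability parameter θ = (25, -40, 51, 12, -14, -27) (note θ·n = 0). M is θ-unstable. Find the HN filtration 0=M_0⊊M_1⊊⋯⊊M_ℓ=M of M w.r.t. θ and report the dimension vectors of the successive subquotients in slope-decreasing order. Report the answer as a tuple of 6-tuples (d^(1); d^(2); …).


Interval decomposition of M: I[1,1], I[1,6], I[4,4]^2, I[4,5], I[6,6]^2.
HN type (ℓ=6): μ^(1)=25; μ^(2)=12; μ^(3)=11/2; μ^(4)=-1; μ^(5)=-15/2; μ^(6)=-27

((1, 0, 0, 0, 0, 0); (0, 0, 0, 2, 0, 0); (0, 0, 1, 1, 1, 1); (0, 0, 0, 1, 1, 0); (1, 1, 0, 0, 0, 0); (0, 0, 0, 0, 0, 2))


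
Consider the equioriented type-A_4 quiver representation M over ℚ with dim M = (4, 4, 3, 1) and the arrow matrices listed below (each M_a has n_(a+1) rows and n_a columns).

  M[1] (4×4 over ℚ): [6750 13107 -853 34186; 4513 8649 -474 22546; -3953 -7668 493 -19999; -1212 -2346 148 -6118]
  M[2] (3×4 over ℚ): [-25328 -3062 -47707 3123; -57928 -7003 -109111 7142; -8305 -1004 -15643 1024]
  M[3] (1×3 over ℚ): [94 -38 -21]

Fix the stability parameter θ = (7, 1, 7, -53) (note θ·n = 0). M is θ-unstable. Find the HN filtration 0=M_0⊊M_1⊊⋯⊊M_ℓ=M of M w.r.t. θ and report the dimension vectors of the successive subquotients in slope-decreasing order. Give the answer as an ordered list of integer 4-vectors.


Via rank(M_{q-1}∘⋯∘M_p): M ≅ I[1,2], I[1,3]^2, I[1,4].
μ_θ-semistable layers: μ^(1)=7; μ^(2)=4; μ^(3)=-19/2

((0, 0, 2, 0); (3, 3, 0, 0); (1, 1, 1, 1))


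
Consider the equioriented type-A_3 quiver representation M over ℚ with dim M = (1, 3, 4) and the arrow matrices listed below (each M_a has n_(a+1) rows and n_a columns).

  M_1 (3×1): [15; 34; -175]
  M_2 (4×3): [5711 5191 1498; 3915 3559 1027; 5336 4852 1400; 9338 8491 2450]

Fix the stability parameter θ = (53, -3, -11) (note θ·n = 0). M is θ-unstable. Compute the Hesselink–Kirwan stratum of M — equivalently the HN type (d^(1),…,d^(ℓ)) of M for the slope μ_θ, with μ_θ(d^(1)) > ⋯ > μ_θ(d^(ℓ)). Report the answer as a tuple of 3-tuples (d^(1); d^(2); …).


Via rank(M_{q-1}∘⋯∘M_p): M ≅ I[1,3], I[2,3]^2, I[3,3].
μ_θ-semistable layers: μ^(1)=13; μ^(2)=-7; μ^(3)=-11

((1, 1, 1); (0, 2, 2); (0, 0, 1))


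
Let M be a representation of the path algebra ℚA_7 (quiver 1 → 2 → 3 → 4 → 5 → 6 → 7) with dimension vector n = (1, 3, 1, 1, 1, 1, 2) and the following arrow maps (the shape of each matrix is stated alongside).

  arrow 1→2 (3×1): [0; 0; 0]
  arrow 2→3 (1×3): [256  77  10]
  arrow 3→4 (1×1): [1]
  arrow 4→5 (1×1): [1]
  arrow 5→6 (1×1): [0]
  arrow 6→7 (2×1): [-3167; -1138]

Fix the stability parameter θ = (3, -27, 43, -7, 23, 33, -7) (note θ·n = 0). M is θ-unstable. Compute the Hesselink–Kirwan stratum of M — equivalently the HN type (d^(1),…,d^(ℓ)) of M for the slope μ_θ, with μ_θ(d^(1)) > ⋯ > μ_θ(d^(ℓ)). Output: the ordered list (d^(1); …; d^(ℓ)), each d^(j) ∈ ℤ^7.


Via rank(M_{q-1}∘⋯∘M_p): M ≅ I[1,1], I[2,2]^2, I[2,5], I[6,7], I[7,7].
μ_θ-semistable layers: μ^(1)=23; μ^(2)=18; μ^(3)=13; μ^(4)=3; μ^(5)=-7; μ^(6)=-27

((0, 0, 0, 0, 1, 0, 0); (0, 0, 1, 1, 0, 0, 0); (0, 0, 0, 0, 0, 1, 1); (1, 0, 0, 0, 0, 0, 0); (0, 0, 0, 0, 0, 0, 1); (0, 3, 0, 0, 0, 0, 0))


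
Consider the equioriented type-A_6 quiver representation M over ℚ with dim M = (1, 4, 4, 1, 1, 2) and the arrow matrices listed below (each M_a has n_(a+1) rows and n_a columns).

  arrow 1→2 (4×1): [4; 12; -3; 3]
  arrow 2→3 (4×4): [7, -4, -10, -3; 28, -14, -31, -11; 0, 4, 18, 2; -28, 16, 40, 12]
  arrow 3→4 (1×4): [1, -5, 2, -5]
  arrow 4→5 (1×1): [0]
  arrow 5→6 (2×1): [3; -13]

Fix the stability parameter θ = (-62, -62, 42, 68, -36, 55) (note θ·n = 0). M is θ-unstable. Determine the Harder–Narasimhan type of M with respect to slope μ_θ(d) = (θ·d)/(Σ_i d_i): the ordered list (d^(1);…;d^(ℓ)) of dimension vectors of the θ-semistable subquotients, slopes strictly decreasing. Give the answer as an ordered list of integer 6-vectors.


Barcode: M ≅ I[1,4], I[2,2]^2, I[2,3], I[3,3]^2, I[5,6], I[6,6]. HN layers by μ_θ (5 steps, strictly decreasing):
  μ^(1)=68; μ^(2)=55; μ^(3)=42; μ^(4)=-36; μ^(5)=-62

((0, 0, 0, 1, 0, 0); (0, 0, 0, 0, 0, 2); (0, 0, 4, 0, 0, 0); (0, 0, 0, 0, 1, 0); (1, 4, 0, 0, 0, 0))


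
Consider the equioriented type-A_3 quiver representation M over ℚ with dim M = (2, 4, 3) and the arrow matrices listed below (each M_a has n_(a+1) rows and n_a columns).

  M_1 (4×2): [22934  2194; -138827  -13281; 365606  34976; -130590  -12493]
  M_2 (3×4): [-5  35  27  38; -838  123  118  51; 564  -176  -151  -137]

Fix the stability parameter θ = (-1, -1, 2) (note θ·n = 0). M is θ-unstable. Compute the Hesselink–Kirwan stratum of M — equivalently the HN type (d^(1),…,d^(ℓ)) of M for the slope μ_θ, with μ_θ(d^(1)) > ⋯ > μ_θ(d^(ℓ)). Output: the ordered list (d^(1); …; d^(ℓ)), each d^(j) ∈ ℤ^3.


Interval decomposition of M: I[1,3]^2, I[2,2], I[2,3].
HN type (ℓ=2): μ^(1)=2; μ^(2)=-1

((0, 0, 3); (2, 4, 0))


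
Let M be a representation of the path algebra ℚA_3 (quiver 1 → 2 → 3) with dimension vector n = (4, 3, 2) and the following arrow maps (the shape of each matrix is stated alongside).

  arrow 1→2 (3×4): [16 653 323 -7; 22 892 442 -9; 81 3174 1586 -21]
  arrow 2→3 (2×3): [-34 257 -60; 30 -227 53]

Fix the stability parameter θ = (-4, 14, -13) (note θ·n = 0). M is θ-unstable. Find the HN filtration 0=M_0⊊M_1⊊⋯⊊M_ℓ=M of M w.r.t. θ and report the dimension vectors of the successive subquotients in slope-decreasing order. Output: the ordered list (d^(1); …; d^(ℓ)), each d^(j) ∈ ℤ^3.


Barcode: M ≅ I[1,1], I[1,2], I[1,3]^2. HN layers by μ_θ (3 steps, strictly decreasing):
  μ^(1)=14; μ^(2)=1/2; μ^(3)=-4

((0, 1, 0); (0, 2, 2); (4, 0, 0))


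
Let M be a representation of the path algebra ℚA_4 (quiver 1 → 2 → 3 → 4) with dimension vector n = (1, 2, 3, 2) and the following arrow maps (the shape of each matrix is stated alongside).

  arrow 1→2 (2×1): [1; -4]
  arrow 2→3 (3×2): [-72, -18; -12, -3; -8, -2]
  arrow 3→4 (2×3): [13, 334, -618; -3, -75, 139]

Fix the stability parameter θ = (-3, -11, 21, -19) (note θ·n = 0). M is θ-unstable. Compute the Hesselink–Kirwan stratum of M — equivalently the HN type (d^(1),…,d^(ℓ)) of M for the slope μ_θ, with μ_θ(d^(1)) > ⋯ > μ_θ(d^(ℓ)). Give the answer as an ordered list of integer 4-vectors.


Via rank(M_{q-1}∘⋯∘M_p): M ≅ I[1,2], I[2,4], I[3,3], I[3,4].
μ_θ-semistable layers: μ^(1)=21; μ^(2)=1; μ^(3)=-7; μ^(4)=-11

((0, 0, 1, 0); (0, 0, 2, 2); (1, 1, 0, 0); (0, 1, 0, 0))


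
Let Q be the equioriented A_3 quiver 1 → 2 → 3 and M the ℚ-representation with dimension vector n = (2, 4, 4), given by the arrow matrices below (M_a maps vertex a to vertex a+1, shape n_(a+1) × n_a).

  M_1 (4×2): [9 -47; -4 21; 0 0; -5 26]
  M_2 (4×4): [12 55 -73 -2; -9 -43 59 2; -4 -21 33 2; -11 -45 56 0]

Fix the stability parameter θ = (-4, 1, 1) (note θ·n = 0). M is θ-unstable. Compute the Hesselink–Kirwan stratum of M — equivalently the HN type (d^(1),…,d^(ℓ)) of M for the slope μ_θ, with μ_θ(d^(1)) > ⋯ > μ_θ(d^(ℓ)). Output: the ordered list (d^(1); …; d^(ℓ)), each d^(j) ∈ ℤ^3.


Via rank(M_{q-1}∘⋯∘M_p): M ≅ I[1,3]^2, I[2,3]^2.
μ_θ-semistable layers: μ^(1)=1; μ^(2)=-4

((0, 4, 4); (2, 0, 0))


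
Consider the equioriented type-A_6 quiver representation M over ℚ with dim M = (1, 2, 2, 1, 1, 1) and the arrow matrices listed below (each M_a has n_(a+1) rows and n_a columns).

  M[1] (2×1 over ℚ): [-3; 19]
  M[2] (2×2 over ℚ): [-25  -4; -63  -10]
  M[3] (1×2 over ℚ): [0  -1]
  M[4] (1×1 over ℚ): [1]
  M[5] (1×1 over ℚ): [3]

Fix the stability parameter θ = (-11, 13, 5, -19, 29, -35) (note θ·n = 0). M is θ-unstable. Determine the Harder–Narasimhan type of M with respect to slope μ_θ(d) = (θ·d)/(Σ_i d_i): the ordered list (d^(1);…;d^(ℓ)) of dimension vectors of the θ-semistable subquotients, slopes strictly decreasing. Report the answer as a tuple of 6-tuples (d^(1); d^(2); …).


Via rank(M_{q-1}∘⋯∘M_p): M ≅ I[1,6], I[2,3].
μ_θ-semistable layers: μ^(1)=9; μ^(2)=-7/5; μ^(3)=-11

((0, 1, 1, 0, 0, 0); (0, 1, 1, 1, 1, 1); (1, 0, 0, 0, 0, 0))


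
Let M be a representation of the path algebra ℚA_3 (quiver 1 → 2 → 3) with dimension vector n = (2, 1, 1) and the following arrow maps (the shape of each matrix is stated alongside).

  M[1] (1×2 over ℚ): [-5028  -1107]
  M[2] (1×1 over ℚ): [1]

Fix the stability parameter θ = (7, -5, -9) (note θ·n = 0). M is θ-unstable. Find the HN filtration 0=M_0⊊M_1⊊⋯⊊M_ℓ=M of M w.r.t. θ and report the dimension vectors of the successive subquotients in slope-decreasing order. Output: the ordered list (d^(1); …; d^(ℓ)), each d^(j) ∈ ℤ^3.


Barcode: M ≅ I[1,1], I[1,3]. HN layers by μ_θ (2 steps, strictly decreasing):
  μ^(1)=7; μ^(2)=-7/3

((1, 0, 0); (1, 1, 1))


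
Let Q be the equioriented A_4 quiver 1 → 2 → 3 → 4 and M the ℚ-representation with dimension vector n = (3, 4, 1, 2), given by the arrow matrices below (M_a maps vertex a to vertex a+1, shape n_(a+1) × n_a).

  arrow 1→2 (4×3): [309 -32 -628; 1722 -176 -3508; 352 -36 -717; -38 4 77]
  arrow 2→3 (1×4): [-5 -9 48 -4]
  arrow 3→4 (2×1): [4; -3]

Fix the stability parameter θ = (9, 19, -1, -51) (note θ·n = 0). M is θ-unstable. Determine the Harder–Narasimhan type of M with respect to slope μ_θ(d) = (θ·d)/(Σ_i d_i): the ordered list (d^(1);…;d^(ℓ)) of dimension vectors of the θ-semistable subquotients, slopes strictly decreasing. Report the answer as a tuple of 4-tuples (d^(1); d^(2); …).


Barcode: M ≅ I[1,1], I[1,2], I[1,4], I[2,2]^2, I[4,4]. HN layers by μ_θ (4 steps, strictly decreasing):
  μ^(1)=19; μ^(2)=9; μ^(3)=-6; μ^(4)=-51

((0, 3, 0, 0); (2, 0, 0, 0); (1, 1, 1, 1); (0, 0, 0, 1))


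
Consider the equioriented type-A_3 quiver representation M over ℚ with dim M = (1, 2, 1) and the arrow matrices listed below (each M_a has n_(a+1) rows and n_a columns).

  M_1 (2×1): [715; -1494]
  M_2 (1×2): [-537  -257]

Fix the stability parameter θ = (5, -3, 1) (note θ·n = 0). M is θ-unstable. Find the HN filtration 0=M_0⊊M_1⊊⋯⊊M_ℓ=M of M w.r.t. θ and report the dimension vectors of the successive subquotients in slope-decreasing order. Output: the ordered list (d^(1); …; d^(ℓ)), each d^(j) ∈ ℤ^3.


Interval decomposition of M: I[1,3], I[2,2].
HN type (ℓ=2): μ^(1)=1; μ^(2)=-3

((1, 1, 1); (0, 1, 0))


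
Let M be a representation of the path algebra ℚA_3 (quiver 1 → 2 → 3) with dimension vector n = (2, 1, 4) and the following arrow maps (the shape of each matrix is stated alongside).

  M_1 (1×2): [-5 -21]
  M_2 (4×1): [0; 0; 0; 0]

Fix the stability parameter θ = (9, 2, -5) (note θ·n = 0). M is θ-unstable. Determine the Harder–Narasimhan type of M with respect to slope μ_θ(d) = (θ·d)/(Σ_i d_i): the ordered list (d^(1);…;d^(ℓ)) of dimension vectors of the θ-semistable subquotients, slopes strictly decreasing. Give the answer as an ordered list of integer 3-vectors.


Via rank(M_{q-1}∘⋯∘M_p): M ≅ I[1,1], I[1,2], I[3,3]^4.
μ_θ-semistable layers: μ^(1)=9; μ^(2)=11/2; μ^(3)=-5

((1, 0, 0); (1, 1, 0); (0, 0, 4))


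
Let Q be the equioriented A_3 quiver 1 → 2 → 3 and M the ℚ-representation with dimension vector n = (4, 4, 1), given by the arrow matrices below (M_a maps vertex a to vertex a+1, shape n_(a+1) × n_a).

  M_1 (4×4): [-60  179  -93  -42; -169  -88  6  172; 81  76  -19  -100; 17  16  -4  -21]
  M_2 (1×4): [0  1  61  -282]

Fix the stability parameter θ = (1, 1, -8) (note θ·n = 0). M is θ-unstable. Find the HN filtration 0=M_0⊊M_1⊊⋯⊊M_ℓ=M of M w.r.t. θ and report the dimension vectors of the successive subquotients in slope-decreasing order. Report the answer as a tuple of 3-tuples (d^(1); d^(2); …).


Barcode: M ≅ I[1,2]^3, I[1,3]. HN layers by μ_θ (2 steps, strictly decreasing):
  μ^(1)=1; μ^(2)=-2

((3, 3, 0); (1, 1, 1))


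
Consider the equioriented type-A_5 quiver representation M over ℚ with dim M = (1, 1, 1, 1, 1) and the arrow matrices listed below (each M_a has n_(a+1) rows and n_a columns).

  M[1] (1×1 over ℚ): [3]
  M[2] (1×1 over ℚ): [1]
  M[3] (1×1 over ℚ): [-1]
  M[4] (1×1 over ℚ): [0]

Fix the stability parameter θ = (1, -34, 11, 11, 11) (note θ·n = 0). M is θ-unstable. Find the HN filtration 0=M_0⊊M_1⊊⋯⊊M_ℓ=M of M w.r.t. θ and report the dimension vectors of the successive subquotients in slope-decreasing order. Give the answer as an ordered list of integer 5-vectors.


Barcode: M ≅ I[1,4], I[5,5]. HN layers by μ_θ (2 steps, strictly decreasing):
  μ^(1)=11; μ^(2)=-33/2

((0, 0, 1, 1, 1); (1, 1, 0, 0, 0))


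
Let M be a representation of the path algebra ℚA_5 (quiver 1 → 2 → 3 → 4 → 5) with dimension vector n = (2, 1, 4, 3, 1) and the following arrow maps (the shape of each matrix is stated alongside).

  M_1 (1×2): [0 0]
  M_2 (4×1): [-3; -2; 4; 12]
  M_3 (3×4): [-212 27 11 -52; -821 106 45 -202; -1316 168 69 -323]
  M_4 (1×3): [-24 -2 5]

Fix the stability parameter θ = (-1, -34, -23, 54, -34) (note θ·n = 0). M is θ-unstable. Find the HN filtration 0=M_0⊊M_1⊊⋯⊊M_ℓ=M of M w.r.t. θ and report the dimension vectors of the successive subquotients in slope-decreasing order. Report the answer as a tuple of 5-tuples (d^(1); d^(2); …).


Interval decomposition of M: I[1,1]^2, I[2,5], I[3,3], I[3,4]^2.
HN type (ℓ=5): μ^(1)=54; μ^(2)=10; μ^(3)=-1; μ^(4)=-23; μ^(5)=-34

((0, 0, 0, 2, 0); (0, 0, 0, 1, 1); (2, 0, 0, 0, 0); (0, 0, 4, 0, 0); (0, 1, 0, 0, 0))


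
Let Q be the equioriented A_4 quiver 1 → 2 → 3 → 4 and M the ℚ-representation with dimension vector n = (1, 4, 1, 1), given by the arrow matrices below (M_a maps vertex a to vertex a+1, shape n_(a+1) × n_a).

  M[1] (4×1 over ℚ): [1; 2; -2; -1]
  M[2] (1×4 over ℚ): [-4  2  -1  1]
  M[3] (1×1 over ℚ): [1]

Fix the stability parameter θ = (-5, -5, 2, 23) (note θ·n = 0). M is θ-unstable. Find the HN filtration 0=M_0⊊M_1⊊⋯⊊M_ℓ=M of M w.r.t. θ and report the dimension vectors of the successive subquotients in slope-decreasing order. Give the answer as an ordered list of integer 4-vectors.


Barcode: M ≅ I[1,4], I[2,2]^3. HN layers by μ_θ (3 steps, strictly decreasing):
  μ^(1)=23; μ^(2)=2; μ^(3)=-5

((0, 0, 0, 1); (0, 0, 1, 0); (1, 4, 0, 0))


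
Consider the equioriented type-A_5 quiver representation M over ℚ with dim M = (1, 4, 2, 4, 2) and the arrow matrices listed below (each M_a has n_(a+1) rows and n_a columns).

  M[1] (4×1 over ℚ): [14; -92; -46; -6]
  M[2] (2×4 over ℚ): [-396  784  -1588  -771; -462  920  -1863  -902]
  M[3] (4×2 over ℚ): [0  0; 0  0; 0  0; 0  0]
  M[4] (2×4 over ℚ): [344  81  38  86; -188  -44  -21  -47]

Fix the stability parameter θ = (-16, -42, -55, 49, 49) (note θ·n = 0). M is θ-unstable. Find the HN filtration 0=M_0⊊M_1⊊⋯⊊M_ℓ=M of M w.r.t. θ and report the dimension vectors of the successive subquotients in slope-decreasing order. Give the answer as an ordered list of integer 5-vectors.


Interval decomposition of M: I[1,3], I[2,2]^2, I[2,3], I[4,4]^2, I[4,5]^2.
HN type (ℓ=4): μ^(1)=49; μ^(2)=-113/3; μ^(3)=-42; μ^(4)=-97/2

((0, 0, 0, 4, 2); (1, 1, 1, 0, 0); (0, 2, 0, 0, 0); (0, 1, 1, 0, 0))


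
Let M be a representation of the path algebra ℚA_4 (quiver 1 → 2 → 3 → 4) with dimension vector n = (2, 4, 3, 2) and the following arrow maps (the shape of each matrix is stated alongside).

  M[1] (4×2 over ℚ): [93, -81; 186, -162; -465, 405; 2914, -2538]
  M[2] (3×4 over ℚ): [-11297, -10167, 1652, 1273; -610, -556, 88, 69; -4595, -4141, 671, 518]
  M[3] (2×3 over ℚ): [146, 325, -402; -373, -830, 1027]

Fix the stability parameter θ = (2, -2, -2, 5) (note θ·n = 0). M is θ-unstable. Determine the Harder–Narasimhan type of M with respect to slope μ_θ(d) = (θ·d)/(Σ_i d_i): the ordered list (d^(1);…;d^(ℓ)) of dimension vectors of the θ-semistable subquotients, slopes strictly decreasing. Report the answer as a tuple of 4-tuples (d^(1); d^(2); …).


Via rank(M_{q-1}∘⋯∘M_p): M ≅ I[1,1], I[1,4], I[2,2], I[2,3], I[2,4].
μ_θ-semistable layers: μ^(1)=5; μ^(2)=2; μ^(3)=-2/3; μ^(4)=-2

((0, 0, 0, 2); (1, 0, 0, 0); (1, 1, 1, 0); (0, 3, 2, 0))


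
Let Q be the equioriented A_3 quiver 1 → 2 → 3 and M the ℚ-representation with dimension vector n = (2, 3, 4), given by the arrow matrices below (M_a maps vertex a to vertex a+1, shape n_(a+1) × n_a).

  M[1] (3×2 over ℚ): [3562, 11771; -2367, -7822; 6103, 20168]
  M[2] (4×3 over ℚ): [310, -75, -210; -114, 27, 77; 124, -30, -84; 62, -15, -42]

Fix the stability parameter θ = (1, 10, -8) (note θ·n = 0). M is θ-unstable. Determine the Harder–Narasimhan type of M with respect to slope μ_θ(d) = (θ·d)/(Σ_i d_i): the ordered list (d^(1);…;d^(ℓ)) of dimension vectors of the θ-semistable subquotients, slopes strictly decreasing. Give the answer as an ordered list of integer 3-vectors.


Via rank(M_{q-1}∘⋯∘M_p): M ≅ I[1,2], I[1,3], I[2,3], I[3,3]^2.
μ_θ-semistable layers: μ^(1)=10; μ^(2)=1; μ^(3)=-8

((0, 1, 0); (2, 2, 2); (0, 0, 2))


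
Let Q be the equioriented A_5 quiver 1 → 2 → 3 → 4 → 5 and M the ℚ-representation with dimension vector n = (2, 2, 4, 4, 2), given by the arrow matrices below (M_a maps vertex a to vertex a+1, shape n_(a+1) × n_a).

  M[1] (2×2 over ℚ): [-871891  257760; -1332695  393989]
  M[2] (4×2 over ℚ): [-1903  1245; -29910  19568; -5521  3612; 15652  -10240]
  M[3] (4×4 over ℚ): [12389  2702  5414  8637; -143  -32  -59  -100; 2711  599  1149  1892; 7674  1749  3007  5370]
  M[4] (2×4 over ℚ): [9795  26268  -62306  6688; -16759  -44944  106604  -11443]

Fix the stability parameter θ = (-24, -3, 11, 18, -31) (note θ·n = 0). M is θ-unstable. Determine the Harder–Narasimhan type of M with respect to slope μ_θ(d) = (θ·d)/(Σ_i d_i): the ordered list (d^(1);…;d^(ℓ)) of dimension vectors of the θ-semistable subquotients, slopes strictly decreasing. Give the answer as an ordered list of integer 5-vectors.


Interval decomposition of M: I[1,5]^2, I[3,4]^2.
HN type (ℓ=5): μ^(1)=18; μ^(2)=11; μ^(3)=-2/3; μ^(4)=-3; μ^(5)=-24

((0, 0, 0, 2, 0); (0, 0, 2, 0, 0); (0, 0, 2, 2, 2); (0, 2, 0, 0, 0); (2, 0, 0, 0, 0))


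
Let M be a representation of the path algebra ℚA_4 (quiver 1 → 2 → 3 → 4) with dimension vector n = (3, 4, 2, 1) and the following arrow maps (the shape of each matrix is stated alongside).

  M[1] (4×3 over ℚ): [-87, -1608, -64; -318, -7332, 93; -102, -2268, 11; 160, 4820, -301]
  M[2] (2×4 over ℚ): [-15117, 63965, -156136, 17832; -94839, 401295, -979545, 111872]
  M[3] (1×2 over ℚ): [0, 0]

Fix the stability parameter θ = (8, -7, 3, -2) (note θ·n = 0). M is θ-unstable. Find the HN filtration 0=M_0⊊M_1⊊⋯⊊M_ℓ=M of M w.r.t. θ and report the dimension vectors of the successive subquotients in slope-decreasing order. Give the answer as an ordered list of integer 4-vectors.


Barcode: M ≅ I[1,1], I[1,3]^2, I[2,2]^2, I[4,4]. HN layers by μ_θ (5 steps, strictly decreasing):
  μ^(1)=8; μ^(2)=3; μ^(3)=1/2; μ^(4)=-2; μ^(5)=-7

((1, 0, 0, 0); (0, 0, 2, 0); (2, 2, 0, 0); (0, 0, 0, 1); (0, 2, 0, 0))


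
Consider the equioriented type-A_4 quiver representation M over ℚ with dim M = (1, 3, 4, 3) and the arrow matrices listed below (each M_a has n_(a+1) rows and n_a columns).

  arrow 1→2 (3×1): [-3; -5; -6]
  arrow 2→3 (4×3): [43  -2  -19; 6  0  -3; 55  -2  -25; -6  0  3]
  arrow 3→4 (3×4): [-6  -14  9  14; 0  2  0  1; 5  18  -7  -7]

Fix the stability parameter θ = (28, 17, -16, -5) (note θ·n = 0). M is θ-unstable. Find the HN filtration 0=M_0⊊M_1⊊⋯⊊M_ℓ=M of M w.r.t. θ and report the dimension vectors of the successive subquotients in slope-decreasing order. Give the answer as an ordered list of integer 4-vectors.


Interval decomposition of M: I[1,4], I[2,2], I[2,4], I[3,3], I[3,4].
HN type (ℓ=5): μ^(1)=17; μ^(2)=6; μ^(3)=-4/3; μ^(4)=-5; μ^(5)=-16

((0, 1, 0, 0); (1, 1, 1, 1); (0, 1, 1, 1); (0, 0, 0, 1); (0, 0, 2, 0))


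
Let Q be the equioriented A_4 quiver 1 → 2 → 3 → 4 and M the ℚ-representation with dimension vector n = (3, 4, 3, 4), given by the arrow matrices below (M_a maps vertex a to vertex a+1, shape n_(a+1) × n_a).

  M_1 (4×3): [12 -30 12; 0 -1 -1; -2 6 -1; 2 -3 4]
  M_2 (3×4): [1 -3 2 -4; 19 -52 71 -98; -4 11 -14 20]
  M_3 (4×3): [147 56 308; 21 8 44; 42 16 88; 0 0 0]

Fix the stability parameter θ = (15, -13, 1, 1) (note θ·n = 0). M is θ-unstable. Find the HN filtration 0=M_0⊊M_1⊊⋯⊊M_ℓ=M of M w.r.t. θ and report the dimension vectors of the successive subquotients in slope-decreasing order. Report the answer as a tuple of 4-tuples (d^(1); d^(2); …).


Via rank(M_{q-1}∘⋯∘M_p): M ≅ I[1,1], I[1,3], I[1,4], I[2,2], I[2,3], I[4,4]^3.
μ_θ-semistable layers: μ^(1)=15; μ^(2)=1; μ^(3)=-13

((1, 0, 0, 0); (2, 2, 3, 4); (0, 2, 0, 0))


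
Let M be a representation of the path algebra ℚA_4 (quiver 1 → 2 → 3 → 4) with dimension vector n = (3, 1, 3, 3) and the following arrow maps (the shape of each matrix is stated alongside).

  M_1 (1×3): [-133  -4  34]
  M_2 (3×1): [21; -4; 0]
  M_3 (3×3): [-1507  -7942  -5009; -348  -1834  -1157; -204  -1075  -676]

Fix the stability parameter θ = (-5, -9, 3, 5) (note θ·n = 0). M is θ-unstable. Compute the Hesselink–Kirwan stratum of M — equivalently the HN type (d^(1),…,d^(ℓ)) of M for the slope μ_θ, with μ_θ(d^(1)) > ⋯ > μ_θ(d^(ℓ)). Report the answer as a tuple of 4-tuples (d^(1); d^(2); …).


Barcode: M ≅ I[1,1]^2, I[1,4], I[3,4]^2. HN layers by μ_θ (4 steps, strictly decreasing):
  μ^(1)=5; μ^(2)=3; μ^(3)=-5; μ^(4)=-7

((0, 0, 0, 3); (0, 0, 3, 0); (2, 0, 0, 0); (1, 1, 0, 0))


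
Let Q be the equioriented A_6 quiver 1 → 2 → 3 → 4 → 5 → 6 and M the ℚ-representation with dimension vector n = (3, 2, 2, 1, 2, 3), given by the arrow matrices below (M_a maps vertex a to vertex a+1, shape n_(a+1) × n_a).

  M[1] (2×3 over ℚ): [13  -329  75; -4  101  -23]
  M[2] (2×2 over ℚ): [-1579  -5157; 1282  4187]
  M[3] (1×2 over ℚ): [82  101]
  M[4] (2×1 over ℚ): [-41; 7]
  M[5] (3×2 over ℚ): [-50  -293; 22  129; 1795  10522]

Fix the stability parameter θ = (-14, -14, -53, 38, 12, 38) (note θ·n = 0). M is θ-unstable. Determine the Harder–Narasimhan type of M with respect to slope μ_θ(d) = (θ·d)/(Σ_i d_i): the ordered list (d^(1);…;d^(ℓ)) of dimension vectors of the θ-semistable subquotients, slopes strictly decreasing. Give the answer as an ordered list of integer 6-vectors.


Barcode: M ≅ I[1,1], I[1,3], I[1,6], I[5,6], I[6,6]. HN layers by μ_θ (5 steps, strictly decreasing):
  μ^(1)=38; μ^(2)=25; μ^(3)=12; μ^(4)=-14; μ^(5)=-27

((0, 0, 0, 0, 0, 3); (0, 0, 0, 1, 1, 0); (0, 0, 0, 0, 1, 0); (1, 0, 0, 0, 0, 0); (2, 2, 2, 0, 0, 0))


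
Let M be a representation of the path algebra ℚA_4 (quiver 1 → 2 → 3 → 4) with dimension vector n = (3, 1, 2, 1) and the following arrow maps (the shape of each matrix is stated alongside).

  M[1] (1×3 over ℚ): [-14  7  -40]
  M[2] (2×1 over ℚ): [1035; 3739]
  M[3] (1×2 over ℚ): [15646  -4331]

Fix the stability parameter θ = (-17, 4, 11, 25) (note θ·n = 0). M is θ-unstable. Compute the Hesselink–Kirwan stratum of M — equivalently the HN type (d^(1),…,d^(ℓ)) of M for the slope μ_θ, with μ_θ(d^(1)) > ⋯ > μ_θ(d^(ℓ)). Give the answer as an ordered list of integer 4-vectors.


Interval decomposition of M: I[1,1]^2, I[1,4], I[3,3].
HN type (ℓ=4): μ^(1)=25; μ^(2)=11; μ^(3)=4; μ^(4)=-17

((0, 0, 0, 1); (0, 0, 2, 0); (0, 1, 0, 0); (3, 0, 0, 0))


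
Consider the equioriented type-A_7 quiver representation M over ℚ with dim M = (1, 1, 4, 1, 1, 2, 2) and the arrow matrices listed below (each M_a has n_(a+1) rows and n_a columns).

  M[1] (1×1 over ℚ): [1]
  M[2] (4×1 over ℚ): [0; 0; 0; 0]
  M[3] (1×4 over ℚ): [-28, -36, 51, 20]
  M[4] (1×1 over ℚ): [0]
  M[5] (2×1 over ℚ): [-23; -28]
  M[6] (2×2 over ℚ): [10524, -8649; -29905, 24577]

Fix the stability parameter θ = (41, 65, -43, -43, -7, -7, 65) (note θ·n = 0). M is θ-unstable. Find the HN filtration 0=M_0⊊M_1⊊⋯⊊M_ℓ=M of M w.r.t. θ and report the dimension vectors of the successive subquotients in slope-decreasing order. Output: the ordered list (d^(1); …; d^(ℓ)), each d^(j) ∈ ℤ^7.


Interval decomposition of M: I[1,2], I[3,3]^3, I[3,4], I[5,7], I[6,7].
HN type (ℓ=4): μ^(1)=65; μ^(2)=41; μ^(3)=-7; μ^(4)=-43

((0, 1, 0, 0, 0, 0, 2); (1, 0, 0, 0, 0, 0, 0); (0, 0, 0, 0, 1, 2, 0); (0, 0, 4, 1, 0, 0, 0))


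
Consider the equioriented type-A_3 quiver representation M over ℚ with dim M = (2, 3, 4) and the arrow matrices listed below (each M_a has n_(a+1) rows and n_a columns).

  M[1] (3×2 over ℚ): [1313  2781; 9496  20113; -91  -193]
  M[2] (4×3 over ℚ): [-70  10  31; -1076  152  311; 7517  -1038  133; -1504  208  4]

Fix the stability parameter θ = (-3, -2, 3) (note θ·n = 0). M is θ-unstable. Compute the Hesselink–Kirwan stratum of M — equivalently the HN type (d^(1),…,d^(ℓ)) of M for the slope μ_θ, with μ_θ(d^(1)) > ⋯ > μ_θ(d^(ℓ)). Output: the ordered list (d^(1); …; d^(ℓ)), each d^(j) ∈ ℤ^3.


Interval decomposition of M: I[1,3]^2, I[2,3], I[3,3].
HN type (ℓ=3): μ^(1)=3; μ^(2)=-2; μ^(3)=-3

((0, 0, 4); (0, 3, 0); (2, 0, 0))
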